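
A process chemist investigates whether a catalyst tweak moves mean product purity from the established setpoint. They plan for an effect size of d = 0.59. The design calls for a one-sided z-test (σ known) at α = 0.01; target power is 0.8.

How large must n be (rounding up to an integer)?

For power 0.8 need Φ(δ − z_{0.01}) = 0.8, so δ = z_{0.01} + z_{0.20} = 2.326 + 0.842 = 3.168.
δ = d·√n ⇒ n = (δ/d)² = (3.168 / 0.59)² = 28.83.
Rounding up, n = 29.

n = 29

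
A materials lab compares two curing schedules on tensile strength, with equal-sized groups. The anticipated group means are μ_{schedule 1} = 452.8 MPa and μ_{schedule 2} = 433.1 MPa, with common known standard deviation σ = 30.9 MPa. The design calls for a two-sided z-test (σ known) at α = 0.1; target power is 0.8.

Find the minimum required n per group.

n = 31 per group

Standardized effect: d = |μ_{schedule 1} − μ_{schedule 2}| / σ = |452.8 − 433.1| / 30.9 = 0.6375
For power 0.8 need Φ(δ − z_{0.05}) = 0.8, so δ = z_{0.05} + z_{0.20} = 1.645 + 0.842 = 2.486.
(The Φ(−δ − z_{α/2}) term is vanishingly small for δ > 0 and is dropped in the standard sample-size formula.)
δ = d·√(n/2) ⇒ n = 2(δ/d)² = 2 × (2.486 / 0.6375)² = 30.42.
Rounding up, n = 31 per group.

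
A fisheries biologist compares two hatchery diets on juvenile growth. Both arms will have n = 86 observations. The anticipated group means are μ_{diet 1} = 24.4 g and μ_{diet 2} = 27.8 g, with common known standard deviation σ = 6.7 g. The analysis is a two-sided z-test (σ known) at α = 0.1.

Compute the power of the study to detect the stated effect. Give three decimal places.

Power ≈ 0.954

Standardized effect: d = |μ_{diet 1} − μ_{diet 2}| / σ = |24.4 − 27.8| / 6.7 = 0.5075
Noncentrality parameter: δ = d·√(n/2) = 0.5075 × √(86/2) = 3.3277
Critical value for a two-sided test at α = 0.1: z_{α/2} = 1.645.
Power = Φ(δ − 1.645) + Φ(−δ − 1.645) = Φ(1.683) + Φ(-4.973) = 0.9538 + 0.0000 = 0.9538.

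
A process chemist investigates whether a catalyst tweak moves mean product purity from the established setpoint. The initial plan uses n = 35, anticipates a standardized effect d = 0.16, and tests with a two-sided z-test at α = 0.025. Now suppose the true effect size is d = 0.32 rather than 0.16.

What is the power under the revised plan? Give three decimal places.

With d = 0.32: δ = d·√n = 0.32 × √35 = 1.8931. Critical value z_{0.0125} = 2.241.
Revised power = Φ(δ − 2.241) + Φ(−δ − 2.241) = Φ(-0.348) + Φ(-4.135) = 0.3638 + 0.0000 = 0.3638.

Power ≈ 0.364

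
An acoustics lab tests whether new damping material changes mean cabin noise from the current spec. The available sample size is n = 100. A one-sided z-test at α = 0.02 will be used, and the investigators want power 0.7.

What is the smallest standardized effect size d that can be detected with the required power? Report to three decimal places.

Need Φ(δ − 2.054) = 0.7, so δ = 2.054 + 0.524 = 2.578.
δ = d·√n ⇒ d = δ/√n = 2.578/√100 = 0.2578.

d ≈ 0.258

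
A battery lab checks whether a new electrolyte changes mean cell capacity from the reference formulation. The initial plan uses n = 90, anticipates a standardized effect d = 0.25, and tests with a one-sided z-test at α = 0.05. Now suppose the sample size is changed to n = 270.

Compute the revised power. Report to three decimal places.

Power ≈ 0.993

With n = 270: δ = d·√n = 0.25 × √270 = 4.1079. Critical value z_{0.05} = 1.645.
Revised power = P(Z > 1.645 − δ) = Φ(2.463) = 0.9931.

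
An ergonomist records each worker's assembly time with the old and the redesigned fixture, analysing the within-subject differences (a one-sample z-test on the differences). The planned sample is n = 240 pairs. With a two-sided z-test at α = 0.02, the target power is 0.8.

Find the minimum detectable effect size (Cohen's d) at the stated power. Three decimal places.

d ≈ 0.204

Need Φ(δ − 2.326) = 0.8, so δ = 2.326 + 0.842 = 3.168.
(Lower-tail contribution to power is negligible for δ > 0.)
δ = d·√n ⇒ d = δ/√n = 3.168/√240 = 0.2045.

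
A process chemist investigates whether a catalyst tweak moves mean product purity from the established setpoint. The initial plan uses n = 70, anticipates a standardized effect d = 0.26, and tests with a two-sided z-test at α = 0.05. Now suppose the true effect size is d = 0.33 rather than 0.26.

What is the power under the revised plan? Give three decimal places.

Power ≈ 0.788

With d = 0.33: δ = d·√n = 0.33 × √70 = 2.7610. Critical value z_{0.025} = 1.960.
Revised power = Φ(δ − 1.960) + Φ(−δ − 1.960) = Φ(0.801) + Φ(-4.721) = 0.7884 + 0.0000 = 0.7884.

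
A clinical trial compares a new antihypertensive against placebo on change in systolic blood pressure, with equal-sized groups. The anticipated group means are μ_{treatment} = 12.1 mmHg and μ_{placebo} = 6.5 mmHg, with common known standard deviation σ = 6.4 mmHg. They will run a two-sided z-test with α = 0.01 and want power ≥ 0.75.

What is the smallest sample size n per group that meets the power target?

Standardized effect: d = |μ_{treatment} − μ_{placebo}| / σ = |12.1 − 6.5| / 6.4 = 0.8750
For power 0.75 need Φ(δ − z_{0.005}) = 0.75, so δ = z_{0.005} + z_{0.25} = 2.576 + 0.674 = 3.250.
(Ignoring the negligible lower-tail rejection probability gives the usual closed-form inversion.)
δ = d·√(n/2) ⇒ n = 2(δ/d)² = 2 × (3.250 / 0.8750)² = 27.60.
Round up to the next whole unit.

n = 28 per group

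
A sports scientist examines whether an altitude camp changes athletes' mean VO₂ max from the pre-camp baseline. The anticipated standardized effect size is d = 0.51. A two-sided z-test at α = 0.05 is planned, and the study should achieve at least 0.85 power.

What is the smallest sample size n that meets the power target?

n = 35

Set Φ(δ − 1.960) = 0.85; then δ − 1.960 = Φ⁻¹(0.85) = 1.036, giving δ = 2.996.
(For δ > 0 the lower-tail rejection region contributes negligibly to power, so the one-term inversion is standard.)
δ = d·√n ⇒ n = (δ/d)² = (2.996 / 0.51)² = 34.52.
Round up to the next whole unit.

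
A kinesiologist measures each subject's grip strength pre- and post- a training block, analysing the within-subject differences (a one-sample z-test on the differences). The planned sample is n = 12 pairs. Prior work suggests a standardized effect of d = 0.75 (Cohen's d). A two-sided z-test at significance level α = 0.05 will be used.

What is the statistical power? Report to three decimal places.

Noncentrality parameter: δ = d·√n = 0.75 × √12 = 2.5981
Critical value for a two-sided test at α = 0.05: z_{α/2} = 1.960.
Power = Φ(δ − 1.960) + Φ(−δ − 1.960) = Φ(0.638) + Φ(-4.558) = 0.7383 + 0.0000 = 0.7383.

Power ≈ 0.738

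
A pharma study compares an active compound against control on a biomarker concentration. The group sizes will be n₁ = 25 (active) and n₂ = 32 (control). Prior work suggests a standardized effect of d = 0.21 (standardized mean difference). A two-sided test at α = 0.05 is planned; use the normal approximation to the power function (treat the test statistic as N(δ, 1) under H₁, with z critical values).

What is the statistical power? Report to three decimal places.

Power ≈ 0.123

Noncentrality parameter: δ = d / √(1/n₁ + 1/n₂) = 0.21 / √(1/25 + 1/32) = 0.7867
Critical value for a two-sided test at α = 0.05: z_{α/2} = 1.960.
Power = Φ(δ − 1.960) + Φ(−δ − 1.960) = Φ(-1.173) + Φ(-2.747) = 0.1204 + 0.0030 = 0.1234.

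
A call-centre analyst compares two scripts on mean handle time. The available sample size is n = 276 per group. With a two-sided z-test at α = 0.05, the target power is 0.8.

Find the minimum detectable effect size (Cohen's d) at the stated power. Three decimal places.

d ≈ 0.238

Need Φ(δ − 1.960) = 0.8, so δ = 1.960 + 0.842 = 2.802.
(Lower-tail contribution to power is negligible for δ > 0.)
δ = d·√(n/2) ⇒ d = δ/√(n/2) = 2.802/√(276/2) = 0.2385.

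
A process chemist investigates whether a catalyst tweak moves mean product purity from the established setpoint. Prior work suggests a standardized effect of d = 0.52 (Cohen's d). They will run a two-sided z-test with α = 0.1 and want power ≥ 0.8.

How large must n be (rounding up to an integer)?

Set Φ(δ − 1.645) = 0.8; then δ − 1.645 = Φ⁻¹(0.8) = 0.842, giving δ = 2.486.
(The Φ(−δ − z_{α/2}) term is vanishingly small for δ > 0 and is dropped in the standard sample-size formula.)
δ = d·√n ⇒ n = (δ/d)² = (2.486 / 0.52)² = 22.86.
Rounding up, n = 23.

n = 23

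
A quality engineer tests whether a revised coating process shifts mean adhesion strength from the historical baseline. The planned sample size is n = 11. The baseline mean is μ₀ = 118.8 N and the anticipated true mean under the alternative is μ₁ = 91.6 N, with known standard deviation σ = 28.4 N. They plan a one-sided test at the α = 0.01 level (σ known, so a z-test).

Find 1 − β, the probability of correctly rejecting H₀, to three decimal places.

Power ≈ 0.802

Standardized effect: d = |μ₁ − μ₀| / σ = |91.6 − 118.8| / 28.4 = 0.9577
Noncentrality parameter: δ = d·√n = 0.9577 × √11 = 3.1765
Critical value for a one-sided test at α = 0.01: z_α = 2.326.
Power = P(Z > 2.326 − δ) = Φ(0.850) = 0.8024.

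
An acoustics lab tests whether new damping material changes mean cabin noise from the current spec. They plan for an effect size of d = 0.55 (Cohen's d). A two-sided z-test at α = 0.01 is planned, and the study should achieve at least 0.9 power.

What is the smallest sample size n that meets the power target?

Set Φ(δ − 2.576) = 0.9; then δ − 2.576 = Φ⁻¹(0.9) = 1.282, giving δ = 3.857.
(Ignoring the negligible lower-tail rejection probability gives the usual closed-form inversion.)
δ = d·√n ⇒ n = (δ/d)² = (3.857 / 0.55)² = 49.19.
Round up to the next whole unit.

n = 50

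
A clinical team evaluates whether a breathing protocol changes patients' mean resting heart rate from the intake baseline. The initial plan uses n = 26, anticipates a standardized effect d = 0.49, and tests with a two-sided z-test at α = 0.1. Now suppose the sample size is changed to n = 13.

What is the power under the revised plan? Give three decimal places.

With n = 13: δ = d·√n = 0.49 × √13 = 1.7667. Critical value z_{0.05} = 1.645.
Revised power = Φ(δ − 1.645) + Φ(−δ − 1.645) = Φ(0.122) + Φ(-3.412) = 0.5485 + 0.0003 = 0.5488.

Power ≈ 0.549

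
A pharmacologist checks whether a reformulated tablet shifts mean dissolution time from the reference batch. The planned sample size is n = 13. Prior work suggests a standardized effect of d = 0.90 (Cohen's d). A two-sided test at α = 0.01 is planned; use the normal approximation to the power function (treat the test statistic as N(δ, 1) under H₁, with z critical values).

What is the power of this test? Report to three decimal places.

Noncentrality parameter: δ = d·√n = 0.90 × √13 = 3.2450
Two-sided α = 0.01 → critical value z_{0.005} = 2.576.
Power = Φ(δ − 2.576) + Φ(−δ − 2.576) = Φ(0.669) + Φ(-5.821) = 0.7483 + 0.0000 = 0.7483.

Power ≈ 0.748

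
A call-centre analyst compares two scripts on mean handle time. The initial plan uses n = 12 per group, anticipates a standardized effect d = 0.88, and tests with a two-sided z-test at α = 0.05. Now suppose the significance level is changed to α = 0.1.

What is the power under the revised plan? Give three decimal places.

δ = d·√(n/2) = 0.88 × √(12/2) = 2.1556 (unchanged). New critical value: z_{0.05} = 1.645.
Revised power = Φ(δ − 1.645) + Φ(−δ − 1.645) = Φ(0.511) + Φ(-3.800) = 0.6952 + 0.0001 = 0.6953.

Power ≈ 0.695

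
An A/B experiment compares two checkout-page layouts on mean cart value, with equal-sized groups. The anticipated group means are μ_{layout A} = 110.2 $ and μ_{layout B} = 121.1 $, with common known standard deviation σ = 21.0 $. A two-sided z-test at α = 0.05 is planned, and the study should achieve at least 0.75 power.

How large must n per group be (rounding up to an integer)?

n = 52 per group

Standardized effect: d = |μ_{layout A} − μ_{layout B}| / σ = |110.2 − 121.1| / 21.0 = 0.5190
Set Φ(δ − 1.960) = 0.75; then δ − 1.960 = Φ⁻¹(0.75) = 0.674, giving δ = 2.634.
(For δ > 0 the lower-tail rejection region contributes negligibly to power, so the one-term inversion is standard.)
δ = d·√(n/2) ⇒ n = 2(δ/d)² = 2 × (2.634 / 0.5190)² = 51.52.
Round up to the next whole unit.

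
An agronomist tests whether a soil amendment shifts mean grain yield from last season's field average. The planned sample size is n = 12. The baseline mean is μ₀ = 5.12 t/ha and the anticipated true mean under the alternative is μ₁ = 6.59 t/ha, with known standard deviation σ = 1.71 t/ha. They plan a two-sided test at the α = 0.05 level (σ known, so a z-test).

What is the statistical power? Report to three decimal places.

Standardized effect: d = |μ₁ − μ₀| / σ = |6.59 − 5.12| / 1.71 = 0.8596
Noncentrality parameter: δ = d·√n = 0.8596 × √12 = 2.9779
Critical value for a two-sided test at α = 0.05: z_{α/2} = 1.960.
Power = Φ(δ − 1.960) + Φ(−δ − 1.960) = Φ(1.018) + Φ(-4.938) = 0.8456 + 0.0000 = 0.8456.

Power ≈ 0.846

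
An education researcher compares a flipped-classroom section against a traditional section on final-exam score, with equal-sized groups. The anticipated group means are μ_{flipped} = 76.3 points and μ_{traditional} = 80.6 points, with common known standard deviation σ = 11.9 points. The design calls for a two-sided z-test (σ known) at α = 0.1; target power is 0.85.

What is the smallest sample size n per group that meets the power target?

Standardized effect: d = |μ_{flipped} − μ_{traditional}| / σ = |76.3 − 80.6| / 11.9 = 0.3613
For power 0.85 need Φ(δ − z_{0.05}) = 0.85, so δ = z_{0.05} + z_{0.15} = 1.645 + 1.036 = 2.681.
(For δ > 0 the lower-tail rejection region contributes negligibly to power, so the one-term inversion is standard.)
δ = d·√(n/2) ⇒ n = 2(δ/d)² = 2 × (2.681 / 0.3613)² = 110.12.
Rounding up, n = 111 per group.

n = 111 per group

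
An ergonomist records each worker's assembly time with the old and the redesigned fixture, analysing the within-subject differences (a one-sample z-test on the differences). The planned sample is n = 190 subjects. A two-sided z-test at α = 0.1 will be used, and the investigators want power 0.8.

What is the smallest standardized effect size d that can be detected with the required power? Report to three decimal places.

Need Φ(δ − 1.645) = 0.8, so δ = 1.645 + 0.842 = 2.486.
(Lower-tail contribution to power is negligible for δ > 0.)
δ = d·√n ⇒ d = δ/√n = 2.486/√190 = 0.1804.

d ≈ 0.180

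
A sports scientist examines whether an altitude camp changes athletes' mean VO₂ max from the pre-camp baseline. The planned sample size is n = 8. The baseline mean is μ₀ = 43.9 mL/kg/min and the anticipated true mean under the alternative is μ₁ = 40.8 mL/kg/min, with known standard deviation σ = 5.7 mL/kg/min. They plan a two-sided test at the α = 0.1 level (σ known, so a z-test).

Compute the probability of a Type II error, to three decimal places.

Standardized effect: d = |μ₁ − μ₀| / σ = |40.8 − 43.9| / 5.7 = 0.5439
Noncentrality parameter: δ = d·√n = 0.5439 × √8 = 1.5383
Two-sided α = 0.1 → critical value z_{0.05} = 1.645.
Power = Φ(δ − 1.645) + Φ(−δ − 1.645) = Φ(-0.107) + Φ(-3.183) = 0.4576 + 0.0007 = 0.4583.
Type II error: β = 1 − power = 1 − 0.4583 = 0.5417.

β ≈ 0.542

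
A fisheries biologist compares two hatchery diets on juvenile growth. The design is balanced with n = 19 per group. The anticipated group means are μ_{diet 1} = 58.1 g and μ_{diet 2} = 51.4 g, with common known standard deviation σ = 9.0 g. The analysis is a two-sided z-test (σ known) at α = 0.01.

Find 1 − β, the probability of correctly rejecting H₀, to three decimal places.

Standardized effect: d = |μ_{diet 1} − μ_{diet 2}| / σ = |58.1 − 51.4| / 9.0 = 0.7444
Noncentrality parameter: δ = d·√(n/2) = 0.7444 × √(19/2) = 2.2945
Critical value for a two-sided test at α = 0.01: z_{α/2} = 2.576.
Power = Φ(δ − 2.576) + Φ(−δ − 2.576) = Φ(-0.281) + Φ(-4.870) = 0.3892 + 0.0000 = 0.3892.

Power ≈ 0.389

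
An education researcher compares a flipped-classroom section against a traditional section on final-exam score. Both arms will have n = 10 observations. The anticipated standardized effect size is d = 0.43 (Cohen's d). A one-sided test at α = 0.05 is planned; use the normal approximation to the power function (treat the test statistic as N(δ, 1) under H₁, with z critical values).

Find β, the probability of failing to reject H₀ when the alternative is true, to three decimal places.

β ≈ 0.753

Noncentrality parameter: δ = d·√(n/2) = 0.43 × √(10/2) = 0.9615
One-sided α = 0.05 → critical value z_{0.05} = 1.645.
Power = P(Z > 1.645 − δ) = Φ(-0.683) = 0.2472.
Type II error: β = 1 − power = 1 − 0.2472 = 0.7528.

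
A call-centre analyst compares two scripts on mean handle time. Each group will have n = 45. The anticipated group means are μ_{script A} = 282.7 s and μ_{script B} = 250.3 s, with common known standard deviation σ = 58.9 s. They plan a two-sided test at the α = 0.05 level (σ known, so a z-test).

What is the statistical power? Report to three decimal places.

Standardized effect: d = |μ_{script A} − μ_{script B}| / σ = |282.7 − 250.3| / 58.9 = 0.5501
Noncentrality parameter: δ = d·√(n/2) = 0.5501 × √(45/2) = 2.6093
Critical value for a two-sided test at α = 0.05: z_{α/2} = 1.960.
Power = Φ(δ − 1.960) + Φ(−δ − 1.960) = Φ(0.649) + Φ(-4.569) = 0.7419 + 0.0000 = 0.7419.

Power ≈ 0.742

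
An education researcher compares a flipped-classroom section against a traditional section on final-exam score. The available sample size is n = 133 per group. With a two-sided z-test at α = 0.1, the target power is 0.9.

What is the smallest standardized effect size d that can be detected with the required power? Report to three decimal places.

d ≈ 0.359

Required noncentrality: δ = z_{0.05} + z_{0.10} = 1.645 + 1.282 = 2.926.
(Lower-tail contribution to power is negligible for δ > 0.)
δ = d·√(n/2) ⇒ d = δ/√(n/2) = 2.926/√(133/2) = 0.3589.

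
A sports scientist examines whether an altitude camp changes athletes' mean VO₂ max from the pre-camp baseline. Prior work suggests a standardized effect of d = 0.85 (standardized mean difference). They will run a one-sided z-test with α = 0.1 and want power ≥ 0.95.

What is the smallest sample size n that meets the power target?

n = 12

Set Φ(δ − 1.282) = 0.95; then δ − 1.282 = Φ⁻¹(0.95) = 1.645, giving δ = 2.926.
δ = d·√n ⇒ n = (δ/d)² = (2.926 / 0.85)² = 11.85.
Round up to the next whole unit.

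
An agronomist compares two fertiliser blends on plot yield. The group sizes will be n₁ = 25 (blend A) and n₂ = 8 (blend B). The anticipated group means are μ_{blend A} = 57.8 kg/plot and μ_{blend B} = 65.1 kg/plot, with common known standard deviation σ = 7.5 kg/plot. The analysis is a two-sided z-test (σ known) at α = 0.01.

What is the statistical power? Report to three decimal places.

Standardized effect: d = |μ_{blend A} − μ_{blend B}| / σ = |57.8 − 65.1| / 7.5 = 0.9733
Noncentrality parameter: λ = d / √(1/n₁ + 1/n₂) = 0.9733 / √(1/25 + 1/8) = 2.3962
Two-sided α = 0.01 → critical value z_{0.005} = 2.576.
Power = Φ(λ − 2.576) + Φ(−λ − 2.576) = Φ(-0.180) + Φ(-4.972) = 0.4287 + 0.0000 = 0.4287.

Power ≈ 0.429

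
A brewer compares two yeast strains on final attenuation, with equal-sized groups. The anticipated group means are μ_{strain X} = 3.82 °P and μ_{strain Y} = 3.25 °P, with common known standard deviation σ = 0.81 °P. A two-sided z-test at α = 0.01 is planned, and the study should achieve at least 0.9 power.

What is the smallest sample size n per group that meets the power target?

Standardized effect: d = |μ_{strain X} − μ_{strain Y}| / σ = |3.82 − 3.25| / 0.81 = 0.7037
Set Φ(δ − 2.576) = 0.9; then δ − 2.576 = Φ⁻¹(0.9) = 1.282, giving δ = 3.857.
(For δ > 0 the lower-tail rejection region contributes negligibly to power, so the one-term inversion is standard.)
δ = d·√(n/2) ⇒ n = 2(δ/d)² = 2 × (3.857 / 0.7037)² = 60.09.
Round up to the next whole unit.

n = 61 per group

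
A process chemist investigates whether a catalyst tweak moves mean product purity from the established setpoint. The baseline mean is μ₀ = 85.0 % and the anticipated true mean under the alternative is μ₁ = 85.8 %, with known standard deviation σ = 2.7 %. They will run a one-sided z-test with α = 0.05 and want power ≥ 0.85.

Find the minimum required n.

n = 82

Standardized effect: d = |μ₁ − μ₀| / σ = |85.8 − 85.0| / 2.7 = 0.2963
Set Φ(δ − 1.645) = 0.85; then δ − 1.645 = Φ⁻¹(0.85) = 1.036, giving δ = 2.681.
δ = d·√n ⇒ n = (δ/d)² = (2.681 / 0.2963)² = 81.89.
Rounding up, n = 82.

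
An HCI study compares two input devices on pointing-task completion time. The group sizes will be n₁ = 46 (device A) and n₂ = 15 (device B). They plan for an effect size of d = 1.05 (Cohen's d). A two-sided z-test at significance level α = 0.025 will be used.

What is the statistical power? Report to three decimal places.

Noncentrality parameter: δ = d / √(1/n₁ + 1/n₂) = 1.05 / √(1/46 + 1/15) = 3.5314
Critical value for a two-sided test at α = 0.025: z_{α/2} = 2.241.
Power = Φ(δ − 2.241) + Φ(−δ − 2.241) = Φ(1.290) + Φ(-5.773) = 0.9015 + 0.0000 = 0.9015.

Power ≈ 0.901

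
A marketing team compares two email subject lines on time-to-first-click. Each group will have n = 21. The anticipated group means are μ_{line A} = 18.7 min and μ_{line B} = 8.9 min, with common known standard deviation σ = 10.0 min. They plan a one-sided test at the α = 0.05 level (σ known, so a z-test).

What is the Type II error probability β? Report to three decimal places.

Standardized effect: d = |μ_{line A} − μ_{line B}| / σ = |18.7 − 8.9| / 10.0 = 0.9800
Noncentrality parameter: δ = d·√(n/2) = 0.9800 × √(21/2) = 3.1756
Critical value for a one-sided test at α = 0.05: z_α = 1.645.
Power = Φ(δ − 1.645) = Φ(1.531) = 0.9371.
Type II error: β = 1 − power = 1 − 0.9371 = 0.0629.

β ≈ 0.063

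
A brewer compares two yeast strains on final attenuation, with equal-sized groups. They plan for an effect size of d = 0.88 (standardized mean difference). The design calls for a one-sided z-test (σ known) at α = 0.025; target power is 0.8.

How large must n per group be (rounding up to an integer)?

n = 21 per group

Set Φ(δ − 1.960) = 0.8; then δ − 1.960 = Φ⁻¹(0.8) = 0.842, giving δ = 2.802.
δ = d·√(n/2) ⇒ n = 2(δ/d)² = 2 × (2.802 / 0.88)² = 20.27.
Rounding up, n = 21 per group.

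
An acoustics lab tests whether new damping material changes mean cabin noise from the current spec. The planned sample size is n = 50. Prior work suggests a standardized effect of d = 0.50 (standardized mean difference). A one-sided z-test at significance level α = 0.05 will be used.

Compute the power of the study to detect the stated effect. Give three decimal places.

Noncentrality parameter: δ = d·√n = 0.50 × √50 = 3.5355
Critical value for a one-sided test at α = 0.05: z_α = 1.645.
Power = P(Z > 1.645 − δ) = Φ(1.891) = 0.9707.

Power ≈ 0.971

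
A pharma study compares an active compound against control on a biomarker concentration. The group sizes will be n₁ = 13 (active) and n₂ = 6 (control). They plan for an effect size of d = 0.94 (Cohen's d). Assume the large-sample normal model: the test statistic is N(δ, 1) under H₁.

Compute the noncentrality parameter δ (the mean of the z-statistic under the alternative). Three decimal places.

δ ≈ 1.905

δ = d / √(1/n₁ + 1/n₂) = 0.94 / √(1/13 + 1/6) = 1.9046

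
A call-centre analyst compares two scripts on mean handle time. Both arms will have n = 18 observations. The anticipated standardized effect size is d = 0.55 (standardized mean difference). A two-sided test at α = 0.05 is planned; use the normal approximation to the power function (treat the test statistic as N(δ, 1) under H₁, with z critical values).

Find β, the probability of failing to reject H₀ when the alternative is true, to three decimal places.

β ≈ 0.622

Noncentrality parameter: δ = d·√(n/2) = 0.55 × √(18/2) = 1.6500
Two-sided α = 0.05 → critical value z_{0.025} = 1.960.
Power = Φ(δ − 1.960) + Φ(−δ − 1.960) = Φ(-0.310) + Φ(-3.610) = 0.3783 + 0.0002 = 0.3784.
Type II error: β = 1 − power = 1 − 0.3784 = 0.6216.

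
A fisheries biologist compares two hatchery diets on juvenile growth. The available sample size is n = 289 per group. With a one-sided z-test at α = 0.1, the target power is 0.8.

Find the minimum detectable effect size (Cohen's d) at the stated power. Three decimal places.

Required noncentrality: δ = z_{0.1} + z_{0.20} = 1.282 + 0.842 = 2.123.
δ = d·√(n/2) ⇒ d = δ/√(n/2) = 2.123/√(289/2) = 0.1766.

d ≈ 0.177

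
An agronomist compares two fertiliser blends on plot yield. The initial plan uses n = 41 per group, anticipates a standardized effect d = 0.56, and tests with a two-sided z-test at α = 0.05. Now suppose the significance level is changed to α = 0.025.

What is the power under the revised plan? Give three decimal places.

Power ≈ 0.616

δ = d·√(n/2) = 0.56 × √(41/2) = 2.5355 (unchanged). New critical value: z_{0.0125} = 2.241.
Revised power = Φ(δ − 2.241) + Φ(−δ − 2.241) = Φ(0.294) + Φ(-4.777) = 0.6157 + 0.0000 = 0.6157.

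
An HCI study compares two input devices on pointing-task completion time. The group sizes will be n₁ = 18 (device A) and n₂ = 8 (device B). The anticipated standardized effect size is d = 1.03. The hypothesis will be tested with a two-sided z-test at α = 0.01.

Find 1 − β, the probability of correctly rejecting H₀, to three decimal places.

Power ≈ 0.440

Noncentrality parameter: δ = d / √(1/n₁ + 1/n₂) = 1.03 / √(1/18 + 1/8) = 2.4240
Critical value for a two-sided test at α = 0.01: z_{α/2} = 2.576.
Power = Φ(δ − 2.576) + Φ(−δ − 2.576) = Φ(-0.152) + Φ(-5.000) = 0.4397 + 0.0000 = 0.4397.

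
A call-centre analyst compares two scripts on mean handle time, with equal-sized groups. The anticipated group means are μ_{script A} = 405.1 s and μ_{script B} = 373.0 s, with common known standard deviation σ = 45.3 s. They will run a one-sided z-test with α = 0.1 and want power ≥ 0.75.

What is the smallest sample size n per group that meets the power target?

Standardized effect: d = |μ_{script A} − μ_{script B}| / σ = |405.1 − 373.0| / 45.3 = 0.7086
Set Φ(δ − 1.282) = 0.75; then δ − 1.282 = Φ⁻¹(0.75) = 0.674, giving δ = 1.956.
δ = d·√(n/2) ⇒ n = 2(δ/d)² = 2 × (1.956 / 0.7086)² = 15.24.
Round up to the next whole unit.

n = 16 per group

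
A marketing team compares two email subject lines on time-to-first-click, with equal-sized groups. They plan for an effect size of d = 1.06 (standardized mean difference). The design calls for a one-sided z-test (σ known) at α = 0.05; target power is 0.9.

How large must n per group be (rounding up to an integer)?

n = 16 per group

For power 0.9 need Φ(δ − z_{0.05}) = 0.9, so δ = z_{0.05} + z_{0.10} = 1.645 + 1.282 = 2.926.
δ = d·√(n/2) ⇒ n = 2(δ/d)² = 2 × (2.926 / 1.06)² = 15.24.
Round up to the next whole unit.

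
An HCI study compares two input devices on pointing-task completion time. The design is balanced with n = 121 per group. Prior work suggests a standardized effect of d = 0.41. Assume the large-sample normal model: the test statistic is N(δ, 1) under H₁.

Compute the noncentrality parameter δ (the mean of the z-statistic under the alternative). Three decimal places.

δ ≈ 3.189

δ = d·√(n/2) = 0.41 × √(121/2) = 3.1891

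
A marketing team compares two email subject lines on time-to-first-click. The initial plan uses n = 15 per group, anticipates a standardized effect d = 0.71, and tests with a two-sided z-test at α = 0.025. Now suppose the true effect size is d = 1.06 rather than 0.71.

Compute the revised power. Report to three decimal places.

With d = 1.06: δ = d·√(n/2) = 1.06 × √(15/2) = 2.9029. Critical value z_{0.0125} = 2.241.
Revised power = Φ(δ − 2.241) + Φ(−δ − 2.241) = Φ(0.662) + Φ(-5.144) = 0.7459 + 0.0000 = 0.7459.

Power ≈ 0.746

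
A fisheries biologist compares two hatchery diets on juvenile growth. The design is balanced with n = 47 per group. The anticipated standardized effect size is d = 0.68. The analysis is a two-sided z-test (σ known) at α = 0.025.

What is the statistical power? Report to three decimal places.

Power ≈ 0.854

Noncentrality parameter: δ = d·√(n/2) = 0.68 × √(47/2) = 3.2964
Two-sided α = 0.025 → critical value z_{0.0125} = 2.241.
Power = Φ(δ − 2.241) + Φ(−δ − 2.241) = Φ(1.055) + Φ(-5.538) = 0.8543 + 0.0000 = 0.8543.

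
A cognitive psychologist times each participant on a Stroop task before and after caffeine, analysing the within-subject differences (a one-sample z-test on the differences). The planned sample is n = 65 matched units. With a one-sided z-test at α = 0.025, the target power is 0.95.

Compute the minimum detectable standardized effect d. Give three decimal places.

Required noncentrality: δ = z_{0.025} + z_{0.05} = 1.960 + 1.645 = 3.605.
δ = d·√n ⇒ d = δ/√n = 3.605/√65 = 0.4471.

d ≈ 0.447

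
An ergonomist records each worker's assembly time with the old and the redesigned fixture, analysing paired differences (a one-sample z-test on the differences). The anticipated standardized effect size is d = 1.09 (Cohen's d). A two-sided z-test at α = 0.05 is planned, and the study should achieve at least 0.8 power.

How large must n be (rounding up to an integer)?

For power 0.8 need Φ(δ − z_{0.025}) = 0.8, so δ = z_{0.025} + z_{0.20} = 1.960 + 0.842 = 2.802.
(For δ > 0 the lower-tail rejection region contributes negligibly to power, so the one-term inversion is standard.)
δ = d·√n ⇒ n = (δ/d)² = (2.802 / 1.09)² = 6.61.
Round up to the next whole unit.

n = 7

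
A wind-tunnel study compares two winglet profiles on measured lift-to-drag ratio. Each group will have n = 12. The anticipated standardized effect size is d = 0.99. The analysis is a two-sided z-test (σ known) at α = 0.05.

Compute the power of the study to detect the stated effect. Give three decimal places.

Noncentrality parameter: δ = d·√(n/2) = 0.99 × √(12/2) = 2.4250
Two-sided α = 0.05 → critical value z_{0.025} = 1.960.
Power = Φ(δ − 1.960) + Φ(−δ − 1.960) = Φ(0.465) + Φ(-4.385) = 0.6790 + 0.0000 = 0.6791.

Power ≈ 0.679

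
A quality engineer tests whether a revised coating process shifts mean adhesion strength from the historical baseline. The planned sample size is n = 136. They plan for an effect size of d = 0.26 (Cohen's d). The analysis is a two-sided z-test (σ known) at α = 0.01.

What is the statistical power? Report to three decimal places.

Power ≈ 0.676

Noncentrality parameter: δ = d·√n = 0.26 × √136 = 3.0321
Two-sided α = 0.01 → critical value z_{0.005} = 2.576.
Power = Φ(δ − 2.576) + Φ(−δ − 2.576) = Φ(0.456) + Φ(-5.608) = 0.6759 + 0.0000 = 0.6759.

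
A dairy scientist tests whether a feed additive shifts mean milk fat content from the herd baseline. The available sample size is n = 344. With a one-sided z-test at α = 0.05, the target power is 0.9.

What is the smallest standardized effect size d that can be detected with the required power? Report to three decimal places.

Required noncentrality: δ = z_{0.05} + z_{0.10} = 1.645 + 1.282 = 2.926.
δ = d·√n ⇒ d = δ/√n = 2.926/√344 = 0.1578.

d ≈ 0.158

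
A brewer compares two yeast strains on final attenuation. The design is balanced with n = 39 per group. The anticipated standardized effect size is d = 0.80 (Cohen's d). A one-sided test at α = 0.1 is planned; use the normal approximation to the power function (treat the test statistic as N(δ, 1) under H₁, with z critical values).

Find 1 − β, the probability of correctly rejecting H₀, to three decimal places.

Power ≈ 0.988

Noncentrality parameter: δ = d·√(n/2) = 0.80 × √(39/2) = 3.5327
One-sided α = 0.1 → critical value z_{0.1} = 1.282.
Power = Φ(δ − 1.282) = Φ(2.251) = 0.9878.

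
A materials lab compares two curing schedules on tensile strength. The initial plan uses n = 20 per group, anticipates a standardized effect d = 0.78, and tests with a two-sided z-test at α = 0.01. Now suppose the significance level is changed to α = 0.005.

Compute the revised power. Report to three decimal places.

δ = d·√(n/2) = 0.78 × √(20/2) = 2.4666 (unchanged). New critical value: z_{0.0025} = 2.807.
Revised power = Φ(δ − 2.807) + Φ(−δ − 2.807) = Φ(-0.340) + Φ(-5.274) = 0.3668 + 0.0000 = 0.3668.

Power ≈ 0.367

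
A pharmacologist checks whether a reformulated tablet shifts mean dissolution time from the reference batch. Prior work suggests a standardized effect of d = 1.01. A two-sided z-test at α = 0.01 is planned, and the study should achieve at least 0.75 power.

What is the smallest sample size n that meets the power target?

n = 11

Set Φ(δ − 2.576) = 0.75; then δ − 2.576 = Φ⁻¹(0.75) = 0.674, giving δ = 3.250.
(Ignoring the negligible lower-tail rejection probability gives the usual closed-form inversion.)
δ = d·√n ⇒ n = (δ/d)² = (3.250 / 1.01)² = 10.36.
Rounding up, n = 11.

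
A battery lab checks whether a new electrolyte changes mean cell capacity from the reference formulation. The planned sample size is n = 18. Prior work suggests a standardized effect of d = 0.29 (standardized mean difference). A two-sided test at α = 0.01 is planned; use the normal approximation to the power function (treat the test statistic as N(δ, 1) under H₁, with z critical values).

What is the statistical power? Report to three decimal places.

Power ≈ 0.089

Noncentrality parameter: δ = d·√n = 0.29 × √18 = 1.2304
Critical value for a two-sided test at α = 0.01: z_{α/2} = 2.576.
Power = Φ(δ − 2.576) + Φ(−δ − 2.576) = Φ(-1.345) + Φ(-3.806) = 0.0892 + 0.0001 = 0.0893.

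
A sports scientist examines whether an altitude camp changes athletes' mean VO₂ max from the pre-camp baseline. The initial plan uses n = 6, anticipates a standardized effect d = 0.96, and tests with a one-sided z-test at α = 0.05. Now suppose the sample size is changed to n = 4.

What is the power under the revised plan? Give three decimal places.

With n = 4: δ = d·√n = 0.96 × √4 = 1.9200. Critical value z_{0.05} = 1.645.
Revised power = P(Z > 1.645 − δ) = Φ(0.275) = 0.6084.

Power ≈ 0.608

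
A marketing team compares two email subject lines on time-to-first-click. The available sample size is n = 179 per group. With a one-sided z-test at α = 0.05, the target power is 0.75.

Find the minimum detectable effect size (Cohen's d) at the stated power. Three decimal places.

d ≈ 0.245

Required noncentrality: δ = z_{0.05} + z_{0.25} = 1.645 + 0.674 = 2.319.
δ = d·√(n/2) ⇒ d = δ/√(n/2) = 2.319/√(179/2) = 0.2452.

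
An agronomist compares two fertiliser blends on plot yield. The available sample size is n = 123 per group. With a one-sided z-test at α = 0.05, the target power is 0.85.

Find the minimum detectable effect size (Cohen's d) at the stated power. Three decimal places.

Need Φ(δ − 1.645) = 0.85, so δ = 1.645 + 1.036 = 2.681.
δ = d·√(n/2) ⇒ d = δ/√(n/2) = 2.681/√(123/2) = 0.3419.

d ≈ 0.342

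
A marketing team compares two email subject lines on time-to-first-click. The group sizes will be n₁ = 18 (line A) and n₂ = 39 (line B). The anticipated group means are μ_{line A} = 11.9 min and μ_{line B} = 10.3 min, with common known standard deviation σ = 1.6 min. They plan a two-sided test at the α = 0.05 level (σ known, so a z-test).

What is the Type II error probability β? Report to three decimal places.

Standardized effect: d = |μ_{line A} − μ_{line B}| / σ = |11.9 − 10.3| / 1.6 = 1.0000
Noncentrality parameter: δ = d / √(1/n₁ + 1/n₂) = 1.0000 / √(1/18 + 1/39) = 3.5094
Two-sided α = 0.05 → critical value z_{0.025} = 1.960.
Power = Φ(δ − 1.960) + Φ(−δ − 1.960) = Φ(1.549) + Φ(-5.469) = 0.9394 + 0.0000 = 0.9394.
Type II error: β = 1 − power = 1 − 0.9394 = 0.0606.

β ≈ 0.061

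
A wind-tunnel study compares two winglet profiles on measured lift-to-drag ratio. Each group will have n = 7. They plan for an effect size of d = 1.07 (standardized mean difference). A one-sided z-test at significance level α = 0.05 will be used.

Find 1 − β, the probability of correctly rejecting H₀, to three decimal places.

Noncentrality parameter: δ = d·√(n/2) = 1.07 × √(7/2) = 2.0018
Critical value for a one-sided test at α = 0.05: z_α = 1.645.
Power = P(Z > 1.645 − δ) = Φ(0.357) = 0.6394.

Power ≈ 0.639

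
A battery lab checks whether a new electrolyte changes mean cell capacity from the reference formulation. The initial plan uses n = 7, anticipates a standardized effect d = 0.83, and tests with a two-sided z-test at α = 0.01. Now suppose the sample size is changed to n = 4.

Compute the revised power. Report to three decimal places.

Power ≈ 0.180

With n = 4: δ = d·√n = 0.83 × √4 = 1.6600. Critical value z_{0.005} = 2.576.
Revised power = Φ(δ − 2.576) + Φ(−δ − 2.576) = Φ(-0.916) + Φ(-4.236) = 0.1799 + 0.0000 = 0.1799.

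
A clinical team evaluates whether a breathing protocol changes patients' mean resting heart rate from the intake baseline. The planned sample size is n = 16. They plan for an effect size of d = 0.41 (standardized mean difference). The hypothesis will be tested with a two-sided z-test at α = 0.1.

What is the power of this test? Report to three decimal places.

Power ≈ 0.499

Noncentrality parameter: λ = d·√n = 0.41 × √16 = 1.6400
Two-sided α = 0.1 → critical value z_{0.05} = 1.645.
Power = Φ(λ − 1.645) + Φ(−λ − 1.645) = Φ(-0.005) + Φ(-3.285) = 0.4981 + 0.0005 = 0.4986.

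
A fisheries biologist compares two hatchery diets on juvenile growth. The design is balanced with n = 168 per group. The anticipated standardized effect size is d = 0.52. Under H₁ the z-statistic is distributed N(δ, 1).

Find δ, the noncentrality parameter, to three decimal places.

δ ≈ 4.766

δ = d·√(n/2) = 0.52 × √(168/2) = 4.7659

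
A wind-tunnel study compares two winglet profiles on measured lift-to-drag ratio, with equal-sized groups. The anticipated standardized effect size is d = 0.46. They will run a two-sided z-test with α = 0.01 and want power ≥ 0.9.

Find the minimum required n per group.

For power 0.9 need Φ(δ − z_{0.005}) = 0.9, so δ = z_{0.005} + z_{0.10} = 2.576 + 1.282 = 3.857.
(The Φ(−δ − z_{α/2}) term is vanishingly small for δ > 0 and is dropped in the standard sample-size formula.)
δ = d·√(n/2) ⇒ n = 2(δ/d)² = 2 × (3.857 / 0.46)² = 140.64.
Rounding up, n = 141 per group.

n = 141 per group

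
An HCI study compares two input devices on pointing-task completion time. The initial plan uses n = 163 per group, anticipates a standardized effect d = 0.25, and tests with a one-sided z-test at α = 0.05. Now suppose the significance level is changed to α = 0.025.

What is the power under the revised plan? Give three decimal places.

Power ≈ 0.617

δ = d·√(n/2) = 0.25 × √(163/2) = 2.2569 (unchanged). New critical value: z_{0.025} = 1.960.
Revised power = Φ(δ − 1.960) = Φ(0.297) = 0.6168.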